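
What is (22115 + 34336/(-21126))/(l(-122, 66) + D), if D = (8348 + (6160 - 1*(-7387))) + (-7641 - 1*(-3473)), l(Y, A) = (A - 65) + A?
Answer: 233583577/187958022 ≈ 1.2427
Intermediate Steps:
l(Y, A) = -65 + 2*A (l(Y, A) = (-65 + A) + A = -65 + 2*A)
D = 17727 (D = (8348 + (6160 + 7387)) + (-7641 + 3473) = (8348 + 13547) - 4168 = 21895 - 4168 = 17727)
(22115 + 34336/(-21126))/(l(-122, 66) + D) = (22115 + 34336/(-21126))/((-65 + 2*66) + 17727) = (22115 + 34336*(-1/21126))/((-65 + 132) + 17727) = (22115 - 17168/10563)/(67 + 17727) = (233583577/10563)/17794 = (233583577/10563)*(1/17794) = 233583577/187958022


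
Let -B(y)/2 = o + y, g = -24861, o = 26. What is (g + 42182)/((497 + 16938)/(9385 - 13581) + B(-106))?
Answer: 72678916/653925 ≈ 111.14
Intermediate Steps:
B(y) = -52 - 2*y (B(y) = -2*(26 + y) = -52 - 2*y)
(g + 42182)/((497 + 16938)/(9385 - 13581) + B(-106)) = (-24861 + 42182)/((497 + 16938)/(9385 - 13581) + (-52 - 2*(-106))) = 17321/(17435/(-4196) + (-52 + 212)) = 17321/(17435*(-1/4196) + 160) = 17321/(-17435/4196 + 160) = 17321/(653925/4196) = 17321*(4196/653925) = 72678916/653925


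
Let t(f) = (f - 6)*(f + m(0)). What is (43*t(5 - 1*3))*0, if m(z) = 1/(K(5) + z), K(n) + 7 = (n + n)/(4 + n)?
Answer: 0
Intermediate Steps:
K(n) = -7 + 2*n/(4 + n) (K(n) = -7 + (n + n)/(4 + n) = -7 + (2*n)/(4 + n) = -7 + 2*n/(4 + n))
m(z) = 1/(-53/9 + z) (m(z) = 1/((-28 - 5*5)/(4 + 5) + z) = 1/((-28 - 25)/9 + z) = 1/((⅑)*(-53) + z) = 1/(-53/9 + z))
t(f) = (-6 + f)*(-9/53 + f) (t(f) = (f - 6)*(f + 9/(-53 + 9*0)) = (-6 + f)*(f + 9/(-53 + 0)) = (-6 + f)*(f + 9/(-53)) = (-6 + f)*(f + 9*(-1/53)) = (-6 + f)*(f - 9/53) = (-6 + f)*(-9/53 + f))
(43*t(5 - 1*3))*0 = (43*(54/53 + (5 - 1*3)² - 327*(5 - 1*3)/53))*0 = (43*(54/53 + (5 - 3)² - 327*(5 - 3)/53))*0 = (43*(54/53 + 2² - 327/53*2))*0 = (43*(54/53 + 4 - 654/53))*0 = (43*(-388/53))*0 = -16684/53*0 = 0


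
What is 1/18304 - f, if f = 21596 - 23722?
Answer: 38914305/18304 ≈ 2126.0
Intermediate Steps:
f = -2126
1/18304 - f = 1/18304 - 1*(-2126) = 1/18304 + 2126 = 38914305/18304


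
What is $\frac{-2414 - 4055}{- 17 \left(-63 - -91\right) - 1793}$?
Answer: $\frac{6469}{2269} \approx 2.851$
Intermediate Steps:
$\frac{-2414 - 4055}{- 17 \left(-63 - -91\right) - 1793} = - \frac{6469}{- 17 \left(-63 + 91\right) - 1793} = - \frac{6469}{\left(-17\right) 28 - 1793} = - \frac{6469}{-476 - 1793} = - \frac{6469}{-2269} = \left(-6469\right) \left(- \frac{1}{2269}\right) = \frac{6469}{2269}$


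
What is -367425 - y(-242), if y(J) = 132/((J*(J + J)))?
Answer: -978085353/2662 ≈ -3.6743e+5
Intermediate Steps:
y(J) = 66/J² (y(J) = 132/((J*(2*J))) = 132/((2*J²)) = 132*(1/(2*J²)) = 66/J²)
-367425 - y(-242) = -367425 - 66/(-242)² = -367425 - 66/58564 = -367425 - 1*3/2662 = -367425 - 3/2662 = -978085353/2662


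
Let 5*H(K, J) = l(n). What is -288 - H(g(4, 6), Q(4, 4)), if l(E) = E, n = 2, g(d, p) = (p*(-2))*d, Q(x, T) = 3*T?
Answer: -1442/5 ≈ -288.40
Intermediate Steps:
g(d, p) = -2*d*p (g(d, p) = (-2*p)*d = -2*d*p)
H(K, J) = ⅖ (H(K, J) = (⅕)*2 = ⅖)
-288 - H(g(4, 6), Q(4, 4)) = -288 - 1*⅖ = -288 - ⅖ = -1442/5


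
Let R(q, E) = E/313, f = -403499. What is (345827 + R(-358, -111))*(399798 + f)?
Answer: -400610081740/313 ≈ -1.2799e+9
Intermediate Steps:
R(q, E) = E/313 (R(q, E) = E*(1/313) = E/313)
(345827 + R(-358, -111))*(399798 + f) = (345827 + (1/313)*(-111))*(399798 - 403499) = (345827 - 111/313)*(-3701) = (108243740/313)*(-3701) = -400610081740/313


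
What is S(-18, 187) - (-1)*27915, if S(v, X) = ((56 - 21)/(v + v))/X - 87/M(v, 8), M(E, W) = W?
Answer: 375701069/13464 ≈ 27904.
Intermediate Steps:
S(v, X) = -87/8 + 35/(2*X*v) (S(v, X) = ((56 - 21)/(v + v))/X - 87/8 = (35/((2*v)))/X - 87*⅛ = (35*(1/(2*v)))/X - 87/8 = (35/(2*v))/X - 87/8 = 35/(2*X*v) - 87/8 = -87/8 + 35/(2*X*v))
S(-18, 187) - (-1)*27915 = (-87/8 + (35/2)/(187*(-18))) - (-1)*27915 = (-87/8 + (35/2)*(1/187)*(-1/18)) - 1*(-27915) = (-87/8 - 35/6732) + 27915 = -146491/13464 + 27915 = 375701069/13464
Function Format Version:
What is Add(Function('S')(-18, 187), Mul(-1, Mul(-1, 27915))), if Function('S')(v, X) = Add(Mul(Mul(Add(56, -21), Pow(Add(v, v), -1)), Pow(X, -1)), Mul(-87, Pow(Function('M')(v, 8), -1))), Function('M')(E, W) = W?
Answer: Rational(375701069, 13464) ≈ 27904.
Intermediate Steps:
Function('S')(v, X) = Add(Rational(-87, 8), Mul(Rational(35, 2), Pow(X, -1), Pow(v, -1))) (Function('S')(v, X) = Add(Mul(Mul(Add(56, -21), Pow(Add(v, v), -1)), Pow(X, -1)), Mul(-87, Pow(8, -1))) = Add(Mul(Mul(35, Pow(Mul(2, v), -1)), Pow(X, -1)), Mul(-87, Rational(1, 8))) = Add(Mul(Mul(35, Mul(Rational(1, 2), Pow(v, -1))), Pow(X, -1)), Rational(-87, 8)) = Add(Mul(Mul(Rational(35, 2), Pow(v, -1)), Pow(X, -1)), Rational(-87, 8)) = Add(Mul(Rational(35, 2), Pow(X, -1), Pow(v, -1)), Rational(-87, 8)) = Add(Rational(-87, 8), Mul(Rational(35, 2), Pow(X, -1), Pow(v, -1))))
Add(Function('S')(-18, 187), Mul(-1, Mul(-1, 27915))) = Add(Add(Rational(-87, 8), Mul(Rational(35, 2), Pow(187, -1), Pow(-18, -1))), Mul(-1, Mul(-1, 27915))) = Add(Add(Rational(-87, 8), Mul(Rational(35, 2), Rational(1, 187), Rational(-1, 18))), Mul(-1, -27915)) = Add(Add(Rational(-87, 8), Rational(-35, 6732)), 27915) = Add(Rational(-146491, 13464), 27915) = Rational(375701069, 13464)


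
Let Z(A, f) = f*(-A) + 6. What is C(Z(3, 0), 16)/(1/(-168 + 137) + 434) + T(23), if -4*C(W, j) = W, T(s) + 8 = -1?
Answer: -242247/26906 ≈ -9.0034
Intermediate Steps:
Z(A, f) = 6 - A*f (Z(A, f) = -A*f + 6 = 6 - A*f)
T(s) = -9 (T(s) = -8 - 1 = -9)
C(W, j) = -W/4
C(Z(3, 0), 16)/(1/(-168 + 137) + 434) + T(23) = (-(6 - 1*3*0)/4)/(1/(-168 + 137) + 434) - 9 = (-(6 + 0)/4)/(1/(-31) + 434) - 9 = (-¼*6)/(-1/31 + 434) - 9 = -3/2/(13453/31) - 9 = (31/13453)*(-3/2) - 9 = -93/26906 - 9 = -242247/26906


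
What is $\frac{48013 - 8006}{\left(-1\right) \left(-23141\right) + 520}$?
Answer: $\frac{3637}{2151} \approx 1.6908$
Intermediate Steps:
$\frac{48013 - 8006}{\left(-1\right) \left(-23141\right) + 520} = \frac{40007}{23141 + 520} = \frac{40007}{23661} = 40007 \cdot \frac{1}{23661} = \frac{3637}{2151}$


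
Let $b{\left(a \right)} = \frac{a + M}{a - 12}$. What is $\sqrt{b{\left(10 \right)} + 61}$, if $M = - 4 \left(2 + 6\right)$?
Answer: $6 \sqrt{2} \approx 8.4853$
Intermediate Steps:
$M = -32$ ($M = \left(-4\right) 8 = -32$)
$b{\left(a \right)} = \frac{-32 + a}{-12 + a}$ ($b{\left(a \right)} = \frac{a - 32}{a - 12} = \frac{-32 + a}{-12 + a}$)
$\sqrt{b{\left(10 \right)} + 61} = \sqrt{\frac{-32 + 10}{-12 + 10} + 61} = \sqrt{\frac{1}{-2} \left(-22\right) + 61} = \sqrt{\left(- \frac{1}{2}\right) \left(-22\right) + 61} = \sqrt{11 + 61} = \sqrt{72} = 6 \sqrt{2}$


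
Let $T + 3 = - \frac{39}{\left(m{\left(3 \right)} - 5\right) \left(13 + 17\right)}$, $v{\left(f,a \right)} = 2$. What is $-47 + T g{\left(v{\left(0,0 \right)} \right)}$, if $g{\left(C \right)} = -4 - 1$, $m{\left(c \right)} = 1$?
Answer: $- \frac{269}{8} \approx -33.625$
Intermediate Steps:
$g{\left(C \right)} = -5$ ($g{\left(C \right)} = -4 - 1 = -5$)
$T = - \frac{107}{40}$ ($T = -3 - \frac{39}{\left(1 - 5\right) \left(13 + 17\right)} = -3 - \frac{39}{\left(-4\right) 30} = -3 - \frac{39}{-120} = -3 - - \frac{13}{40} = -3 + \frac{13}{40} = - \frac{107}{40} \approx -2.675$)
$-47 + T g{\left(v{\left(0,0 \right)} \right)} = -47 - - \frac{107}{8} = -47 + \frac{107}{8} = - \frac{269}{8}$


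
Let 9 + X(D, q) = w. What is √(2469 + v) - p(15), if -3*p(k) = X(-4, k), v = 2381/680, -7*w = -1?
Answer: -62/21 + √285821170/340 ≈ 46.772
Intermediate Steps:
w = ⅐ (w = -⅐*(-1) = ⅐ ≈ 0.14286)
X(D, q) = -62/7 (X(D, q) = -9 + ⅐ = -62/7)
v = 2381/680 (v = 2381*(1/680) = 2381/680 ≈ 3.5015)
p(k) = 62/21 (p(k) = -⅓*(-62/7) = 62/21)
√(2469 + v) - p(15) = √(2469 + 2381/680) - 1*62/21 = √(1681301/680) - 62/21 = √285821170/340 - 62/21 = -62/21 + √285821170/340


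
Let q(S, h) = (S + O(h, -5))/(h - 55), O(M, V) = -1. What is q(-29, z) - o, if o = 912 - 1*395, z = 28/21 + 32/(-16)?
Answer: -86249/167 ≈ -516.46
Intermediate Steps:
z = -2/3 (z = 28*(1/21) + 32*(-1/16) = 4/3 - 2 = -2/3 ≈ -0.66667)
o = 517 (o = 912 - 395 = 517)
q(S, h) = (-1 + S)/(-55 + h) (q(S, h) = (S - 1)/(h - 55) = (-1 + S)/(-55 + h))
q(-29, z) - o = (-1 - 29)/(-55 - 2/3) - 1*517 = -30/(-167/3) - 517 = -3/167*(-30) - 517 = 90/167 - 517 = -86249/167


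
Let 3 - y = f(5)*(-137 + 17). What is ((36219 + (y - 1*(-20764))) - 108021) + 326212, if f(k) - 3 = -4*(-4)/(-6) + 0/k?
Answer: 275217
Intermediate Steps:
f(k) = ⅓ (f(k) = 3 + (-4*(-4)/(-6) + 0/k) = 3 + (16*(-⅙) + 0) = 3 + (-8/3 + 0) = 3 - 8/3 = ⅓)
y = 43 (y = 3 - (-137 + 17)/3 = 3 - (-120)/3 = 3 - 1*(-40) = 3 + 40 = 43)
((36219 + (y - 1*(-20764))) - 108021) + 326212 = ((36219 + (43 - 1*(-20764))) - 108021) + 326212 = ((36219 + (43 + 20764)) - 108021) + 326212 = ((36219 + 20807) - 108021) + 326212 = (57026 - 108021) + 326212 = -50995 + 326212 = 275217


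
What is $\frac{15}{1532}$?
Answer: $\frac{15}{1532} \approx 0.0097911$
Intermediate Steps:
$\frac{15}{1532}$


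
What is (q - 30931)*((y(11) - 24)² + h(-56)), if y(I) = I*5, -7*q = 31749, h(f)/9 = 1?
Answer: -240818020/7 ≈ -3.4403e+7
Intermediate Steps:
h(f) = 9 (h(f) = 9*1 = 9)
q = -31749/7 (q = -⅐*31749 = -31749/7 ≈ -4535.6)
y(I) = 5*I
(q - 30931)*((y(11) - 24)² + h(-56)) = (-31749/7 - 30931)*((5*11 - 24)² + 9) = -248266*((55 - 24)² + 9)/7 = -248266*(31² + 9)/7 = -248266*(961 + 9)/7 = -248266/7*970 = -240818020/7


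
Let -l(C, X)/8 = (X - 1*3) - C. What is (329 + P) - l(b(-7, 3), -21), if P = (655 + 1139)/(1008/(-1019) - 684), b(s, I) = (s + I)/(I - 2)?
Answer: 841555/5058 ≈ 166.38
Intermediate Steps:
b(s, I) = (I + s)/(-2 + I)
l(C, X) = 24 - 8*X + 8*C (l(C, X) = -8*((X - 1*3) - C) = -8*((X - 3) - C) = -8*((-3 + X) - C) = -8*(-3 + X - C) = 24 - 8*X + 8*C)
P = -13247/5058 (P = 1794/(1008*(-1/1019) - 684) = 1794/(-1008/1019 - 684) = 1794/(-698004/1019) = 1794*(-1019/698004) = -13247/5058 ≈ -2.6190)
(329 + P) - l(b(-7, 3), -21) = (329 - 13247/5058) - (24 - 8*(-21) + 8*((3 - 7)/(-2 + 3))) = 1650835/5058 - (24 + 168 + 8*(-4/1)) = 1650835/5058 - (24 + 168 + 8*(1*(-4))) = 1650835/5058 - (24 + 168 + 8*(-4)) = 1650835/5058 - (24 + 168 - 32) = 1650835/5058 - 1*160 = 1650835/5058 - 160 = 841555/5058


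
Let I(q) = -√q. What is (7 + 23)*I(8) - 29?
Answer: -29 - 60*√2 ≈ -113.85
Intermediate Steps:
(7 + 23)*I(8) - 29 = (7 + 23)*(-√8) - 29 = 30*(-2*√2) - 29 = -60*√2 - 29 = -29 - 60*√2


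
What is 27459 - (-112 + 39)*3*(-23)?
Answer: 22422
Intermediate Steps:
27459 - (-112 + 39)*3*(-23) = 27459 - (-73)*(-69) = 27459 - 1*5037 = 27459 - 5037 = 22422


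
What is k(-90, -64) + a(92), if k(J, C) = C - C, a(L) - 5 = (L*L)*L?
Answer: 778693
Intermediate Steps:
a(L) = 5 + L³ (a(L) = 5 + (L*L)*L = 5 + L²*L = 5 + L³)
k(J, C) = 0
k(-90, -64) + a(92) = 0 + (5 + 92³) = 0 + (5 + 778688) = 0 + 778693 = 778693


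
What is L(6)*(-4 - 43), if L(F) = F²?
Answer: -1692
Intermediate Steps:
L(6)*(-4 - 43) = 6²*(-4 - 43) = 36*(-47) = -1692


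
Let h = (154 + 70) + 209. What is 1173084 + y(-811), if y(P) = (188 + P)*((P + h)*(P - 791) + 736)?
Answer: -376546832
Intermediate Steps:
h = 433 (h = 224 + 209 = 433)
y(P) = (188 + P)*(736 + (-791 + P)*(433 + P)) (y(P) = (188 + P)*((P + 433)*(P - 791) + 736) = (188 + P)*((433 + P)*(-791 + P) + 736) = (188 + P)*((-791 + P)*(433 + P) + 736) = (188 + P)*(736 + (-791 + P)*(433 + P)))
1173084 + y(-811) = 1173084 + (-64252196 + (-811)³ - 409071*(-811) - 170*(-811)²) = 1173084 + (-64252196 - 533411731 + 331756581 - 170*657721) = 1173084 + (-64252196 - 533411731 + 331756581 - 111812570) = 1173084 - 377719916 = -376546832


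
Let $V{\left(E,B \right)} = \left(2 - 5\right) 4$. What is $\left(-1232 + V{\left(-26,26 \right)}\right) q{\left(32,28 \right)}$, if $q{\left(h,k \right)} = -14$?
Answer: $17416$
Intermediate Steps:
$V{\left(E,B \right)} = -12$ ($V{\left(E,B \right)} = \left(-3\right) 4 = -12$)
$\left(-1232 + V{\left(-26,26 \right)}\right) q{\left(32,28 \right)} = \left(-1232 - 12\right) \left(-14\right) = \left(-1244\right) \left(-14\right) = 17416$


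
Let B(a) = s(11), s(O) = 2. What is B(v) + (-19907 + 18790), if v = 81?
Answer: -1115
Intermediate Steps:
B(a) = 2
B(v) + (-19907 + 18790) = 2 + (-19907 + 18790) = 2 - 1117 = -1115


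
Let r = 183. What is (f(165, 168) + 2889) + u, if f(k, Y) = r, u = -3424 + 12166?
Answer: 11814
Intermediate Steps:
u = 8742
f(k, Y) = 183
(f(165, 168) + 2889) + u = (183 + 2889) + 8742 = 3072 + 8742 = 11814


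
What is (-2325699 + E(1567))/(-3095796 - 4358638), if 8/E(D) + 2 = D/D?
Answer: 2325707/7454434 ≈ 0.31199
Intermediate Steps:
E(D) = -8 (E(D) = 8/(-2 + D/D) = 8/(-2 + 1) = 8/(-1) = 8*(-1) = -8)
(-2325699 + E(1567))/(-3095796 - 4358638) = (-2325699 - 8)/(-3095796 - 4358638) = -2325707/(-7454434) = -2325707*(-1/7454434) = 2325707/7454434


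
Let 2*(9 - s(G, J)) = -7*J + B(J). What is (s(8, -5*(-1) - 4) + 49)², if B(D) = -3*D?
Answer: 3969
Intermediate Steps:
s(G, J) = 9 + 5*J (s(G, J) = 9 - (-7*J - 3*J)/2 = 9 - (-5)*J = 9 + 5*J)
(s(8, -5*(-1) - 4) + 49)² = ((9 + 5*(-5*(-1) - 4)) + 49)² = ((9 + 5*(5 - 4)) + 49)² = ((9 + 5*1) + 49)² = ((9 + 5) + 49)² = (14 + 49)² = 63² = 3969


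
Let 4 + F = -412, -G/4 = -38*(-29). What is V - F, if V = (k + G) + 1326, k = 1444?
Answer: -1222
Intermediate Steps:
G = -4408 (G = -(-152)*(-29) = -4*1102 = -4408)
F = -416 (F = -4 - 412 = -416)
V = -1638 (V = (1444 - 4408) + 1326 = -2964 + 1326 = -1638)
V - F = -1638 - 1*(-416) = -1638 + 416 = -1222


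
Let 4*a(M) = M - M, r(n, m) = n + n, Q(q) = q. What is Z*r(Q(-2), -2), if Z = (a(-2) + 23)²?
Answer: -2116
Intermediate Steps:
r(n, m) = 2*n
a(M) = 0 (a(M) = (M - M)/4 = (¼)*0 = 0)
Z = 529 (Z = (0 + 23)² = 23² = 529)
Z*r(Q(-2), -2) = 529*(2*(-2)) = 529*(-4) = -2116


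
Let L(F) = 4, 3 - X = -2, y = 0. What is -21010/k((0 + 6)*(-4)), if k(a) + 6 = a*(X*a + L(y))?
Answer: -10505/1389 ≈ -7.5630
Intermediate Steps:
X = 5 (X = 3 - 1*(-2) = 3 + 2 = 5)
k(a) = -6 + a*(4 + 5*a) (k(a) = -6 + a*(5*a + 4) = -6 + a*(4 + 5*a))
-21010/k((0 + 6)*(-4)) = -21010/(-6 + 4*((0 + 6)*(-4)) + 5*((0 + 6)*(-4))**2) = -21010/(-6 + 4*(6*(-4)) + 5*(6*(-4))**2) = -21010/(-6 + 4*(-24) + 5*(-24)**2) = -21010/(-6 - 96 + 5*576) = -21010/(-6 - 96 + 2880) = -21010/2778 = -21010*1/2778 = -10505/1389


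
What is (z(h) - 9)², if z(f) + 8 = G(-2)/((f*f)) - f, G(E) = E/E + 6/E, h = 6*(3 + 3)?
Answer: 1179579025/419904 ≈ 2809.2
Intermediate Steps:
h = 36 (h = 6*6 = 36)
G(E) = 1 + 6/E
z(f) = -8 - f - 2/f² (z(f) = -8 + (((6 - 2)/(-2))/((f*f)) - f) = -8 + ((-½*4)/(f²) - f) = -8 + (-2/f² - f) = -8 + (-f - 2/f²) = -8 - f - 2/f²)
(z(h) - 9)² = ((-8 - 1*36 - 2/36²) - 9)² = ((-8 - 36 - 2*1/1296) - 9)² = ((-8 - 36 - 1/648) - 9)² = (-28513/648 - 9)² = (-34345/648)² = 1179579025/419904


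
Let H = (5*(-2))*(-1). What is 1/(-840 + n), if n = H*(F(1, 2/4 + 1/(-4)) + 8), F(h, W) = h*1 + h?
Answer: -1/740 ≈ -0.0013514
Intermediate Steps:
H = 10 (H = -10*(-1) = 10)
F(h, W) = 2*h (F(h, W) = h + h = 2*h)
n = 100 (n = 10*(2*1 + 8) = 10*(2 + 8) = 10*10 = 100)
1/(-840 + n) = 1/(-840 + 100) = 1/(-740) = -1/740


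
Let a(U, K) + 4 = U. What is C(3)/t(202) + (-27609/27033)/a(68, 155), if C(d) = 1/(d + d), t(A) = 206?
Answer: -2699551/178201536 ≈ -0.015149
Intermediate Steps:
a(U, K) = -4 + U
C(d) = 1/(2*d)
C(3)/t(202) + (-27609/27033)/a(68, 155) = ((½)/3)/206 + (-27609/27033)/(-4 + 68) = ((½)*(⅓))*(1/206) - 27609*1/27033/64 = (⅙)*(1/206) - 9203/9011*1/64 = 1/1236 - 9203/576704 = -2699551/178201536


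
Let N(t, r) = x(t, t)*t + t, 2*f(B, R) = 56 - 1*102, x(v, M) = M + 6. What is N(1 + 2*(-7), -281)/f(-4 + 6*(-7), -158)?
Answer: -78/23 ≈ -3.3913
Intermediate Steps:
x(v, M) = 6 + M
f(B, R) = -23 (f(B, R) = (56 - 1*102)/2 = (56 - 102)/2 = (½)*(-46) = -23)
N(t, r) = t + t*(6 + t) (N(t, r) = (6 + t)*t + t = t*(6 + t) + t = t + t*(6 + t))
N(1 + 2*(-7), -281)/f(-4 + 6*(-7), -158) = ((1 + 2*(-7))*(7 + (1 + 2*(-7))))/(-23) = ((1 - 14)*(7 + (1 - 14)))*(-1/23) = -13*(7 - 13)*(-1/23) = -13*(-6)*(-1/23) = 78*(-1/23) = -78/23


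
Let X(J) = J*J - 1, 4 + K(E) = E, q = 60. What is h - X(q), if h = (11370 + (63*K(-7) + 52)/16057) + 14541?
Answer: 358263143/16057 ≈ 22312.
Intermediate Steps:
K(E) = -4 + E
X(J) = -1 + J² (X(J) = J² - 1 = -1 + J²)
h = 416052286/16057 (h = (11370 + (63*(-4 - 7) + 52)/16057) + 14541 = (11370 + (63*(-11) + 52)*(1/16057)) + 14541 = (11370 + (-693 + 52)*(1/16057)) + 14541 = (11370 - 641*1/16057) + 14541 = (11370 - 641/16057) + 14541 = 182567449/16057 + 14541 = 416052286/16057 ≈ 25911.)
h - X(q) = 416052286/16057 - (-1 + 60²) = 416052286/16057 - (-1 + 3600) = 416052286/16057 - 1*3599 = 416052286/16057 - 3599 = 358263143/16057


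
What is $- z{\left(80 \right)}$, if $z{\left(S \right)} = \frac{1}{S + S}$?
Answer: $- \frac{1}{160} \approx -0.00625$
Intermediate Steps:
$z{\left(S \right)} = \frac{1}{2 S}$
$- z{\left(80 \right)} = - \frac{1}{2 \cdot 80} = \left(-1\right) \frac{1}{160} = - \frac{1}{160}$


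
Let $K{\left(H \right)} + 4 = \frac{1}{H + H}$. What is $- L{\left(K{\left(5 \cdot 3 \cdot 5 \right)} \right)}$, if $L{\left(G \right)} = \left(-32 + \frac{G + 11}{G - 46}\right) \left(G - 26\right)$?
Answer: $- \frac{1084344481}{1124850} \approx -963.99$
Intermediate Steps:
$K{\left(H \right)} = -4 + \frac{1}{2 H}$ ($K{\left(H \right)} = -4 + \frac{1}{H + H} = -4 + \frac{1}{2 H}$)
$L{\left(G \right)} = \left(-32 + \frac{11 + G}{-46 + G}\right) \left(-26 + G\right)$
$- L{\left(K{\left(5 \cdot 3 \cdot 5 \right)} \right)} = - \frac{-38558 - 31 \left(-4 + \frac{1}{2 \cdot 5 \cdot 3 \cdot 5}\right)^{2} + 2289 \left(-4 + \frac{1}{2 \cdot 5 \cdot 3 \cdot 5}\right)}{-46 - \left(4 - \frac{1}{2 \cdot 5 \cdot 3 \cdot 5}\right)} = - \frac{-38558 - 31 \left(-4 + \frac{1}{2 \cdot 15 \cdot 5}\right)^{2} + 2289 \left(-4 + \frac{1}{2 \cdot 15 \cdot 5}\right)}{-46 - \left(4 - \frac{1}{2 \cdot 15 \cdot 5}\right)} = - \frac{-38558 - 31 \left(-4 + \frac{1}{2 \cdot 75}\right)^{2} + 2289 \left(-4 + \frac{1}{2 \cdot 75}\right)}{-46 - \left(4 - \frac{1}{2 \cdot 75}\right)} = - \frac{-38558 - 31 \left(-4 + \frac{1}{2} \cdot \frac{1}{75}\right)^{2} + 2289 \left(-4 + \frac{1}{2} \cdot \frac{1}{75}\right)}{-46 + \left(-4 + \frac{1}{2} \cdot \frac{1}{75}\right)} = - \frac{-38558 - 31 \left(-4 + \frac{1}{150}\right)^{2} + 2289 \left(-4 + \frac{1}{150}\right)}{-46 + \left(-4 + \frac{1}{150}\right)} = - \frac{-38558 - 31 \left(- \frac{599}{150}\right)^{2} + 2289 \left(- \frac{599}{150}\right)}{-46 - \frac{599}{150}} = - \frac{-38558 - \frac{11122831}{22500} - \frac{457037}{50}}{- \frac{7499}{150}} = - \frac{\left(-150\right) \left(-38558 - \frac{11122831}{22500} - \frac{457037}{50}\right)}{7499} = - \frac{\left(-150\right) \left(-1084344481\right)}{7499 \cdot 22500} = \left(-1\right) \frac{1084344481}{1124850} = - \frac{1084344481}{1124850}$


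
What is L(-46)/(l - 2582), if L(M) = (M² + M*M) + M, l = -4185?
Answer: -4186/6767 ≈ -0.61859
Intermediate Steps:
L(M) = M + 2*M² (L(M) = (M² + M²) + M = 2*M² + M = M + 2*M²)
L(-46)/(l - 2582) = (-46*(1 + 2*(-46)))/(-4185 - 2582) = -46*(1 - 92)/(-6767) = -46*(-91)*(-1/6767) = 4186*(-1/6767) = -4186/6767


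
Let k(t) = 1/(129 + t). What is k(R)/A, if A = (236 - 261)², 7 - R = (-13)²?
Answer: -1/20625 ≈ -4.8485e-5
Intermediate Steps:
R = -162 (R = 7 - 1*(-13)² = 7 - 1*169 = 7 - 169 = -162)
A = 625 (A = (-25)² = 625)
k(R)/A = 1/((129 - 162)*625) = (1/625)/(-33) = -1/33*1/625 = -1/20625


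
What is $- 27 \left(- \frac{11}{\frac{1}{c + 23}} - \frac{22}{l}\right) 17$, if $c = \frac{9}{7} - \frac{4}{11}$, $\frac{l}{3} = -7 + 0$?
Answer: $\frac{842112}{7} \approx 1.203 \cdot 10^{5}$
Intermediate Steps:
$l = -21$ ($l = 3 \left(-7 + 0\right) = 3 \left(-7\right) = -21$)
$c = \frac{71}{77}$ ($c = 9 \cdot \frac{1}{7} - \frac{4}{11} = \frac{9}{7} - \frac{4}{11} = \frac{71}{77} \approx 0.92208$)
$- 27 \left(- \frac{11}{\frac{1}{c + 23}} - \frac{22}{l}\right) 17 = - 27 \left(- \frac{11}{\frac{1}{\frac{71}{77} + 23}} - \frac{22}{-21}\right) 17 = - 27 \left(- \frac{11}{\frac{1}{\frac{1842}{77}}} - - \frac{22}{21}\right) 17 = - 27 \left(- \frac{11}{\frac{77}{1842}} + \frac{22}{21}\right) 17 = - 27 \left(\left(-11\right) \frac{1842}{77} + \frac{22}{21}\right) 17 = - 27 \left(- \frac{1842}{7} + \frac{22}{21}\right) 17 = \left(-27\right) \left(- \frac{5504}{21}\right) 17 = \frac{49536}{7} \cdot 17 = \frac{842112}{7}$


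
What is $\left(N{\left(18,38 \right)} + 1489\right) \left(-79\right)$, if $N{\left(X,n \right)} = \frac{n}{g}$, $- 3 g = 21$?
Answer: $- \frac{820415}{7} \approx -1.172 \cdot 10^{5}$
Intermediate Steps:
$g = -7$ ($g = \left(- \frac{1}{3}\right) 21 = -7$)
$N{\left(X,n \right)} = - \frac{n}{7}$ ($N{\left(X,n \right)} = \frac{n}{-7} = n \left(- \frac{1}{7}\right) = - \frac{n}{7}$)
$\left(N{\left(18,38 \right)} + 1489\right) \left(-79\right) = \left(\left(- \frac{1}{7}\right) 38 + 1489\right) \left(-79\right) = \left(- \frac{38}{7} + 1489\right) \left(-79\right) = \frac{10385}{7} \left(-79\right) = - \frac{820415}{7}$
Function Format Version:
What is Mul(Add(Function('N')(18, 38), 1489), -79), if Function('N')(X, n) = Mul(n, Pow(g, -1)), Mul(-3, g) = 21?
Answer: Rational(-820415, 7) ≈ -1.1720e+5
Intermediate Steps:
g = -7 (g = Mul(Rational(-1, 3), 21) = -7)
Function('N')(X, n) = Mul(Rational(-1, 7), n) (Function('N')(X, n) = Mul(n, Pow(-7, -1)) = Mul(n, Rational(-1, 7)) = Mul(Rational(-1, 7), n))
Mul(Add(Function('N')(18, 38), 1489), -79) = Mul(Add(Mul(Rational(-1, 7), 38), 1489), -79) = Mul(Add(Rational(-38, 7), 1489), -79) = Mul(Rational(10385, 7), -79) = Rational(-820415, 7)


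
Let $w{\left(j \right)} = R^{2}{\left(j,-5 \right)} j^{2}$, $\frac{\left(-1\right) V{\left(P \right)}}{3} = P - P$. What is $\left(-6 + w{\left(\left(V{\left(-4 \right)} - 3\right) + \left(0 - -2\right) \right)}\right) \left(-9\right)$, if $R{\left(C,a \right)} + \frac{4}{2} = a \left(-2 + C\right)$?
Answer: $-1467$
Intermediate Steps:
$R{\left(C,a \right)} = -2 + a \left(-2 + C\right)$
$V{\left(P \right)} = 0$ ($V{\left(P \right)} = - 3 \left(P - P\right) = \left(-3\right) 0 = 0$)
$w{\left(j \right)} = j^{2} \left(8 - 5 j\right)^{2}$ ($w{\left(j \right)} = \left(-2 - -10 + j \left(-5\right)\right)^{2} j^{2} = \left(-2 + 10 - 5 j\right)^{2} j^{2} = \left(8 - 5 j\right)^{2} j^{2} = j^{2} \left(8 - 5 j\right)^{2}$)
$\left(-6 + w{\left(\left(V{\left(-4 \right)} - 3\right) + \left(0 - -2\right) \right)}\right) \left(-9\right) = \left(-6 + \left(\left(0 - 3\right) + \left(0 - -2\right)\right)^{2} \left(8 - 5 \left(\left(0 - 3\right) + \left(0 - -2\right)\right)\right)^{2}\right) \left(-9\right) = \left(-6 + \left(-3 + \left(0 + 2\right)\right)^{2} \left(8 - 5 \left(-3 + \left(0 + 2\right)\right)\right)^{2}\right) \left(-9\right) = \left(-6 + \left(-3 + 2\right)^{2} \left(8 - 5 \left(-3 + 2\right)\right)^{2}\right) \left(-9\right) = \left(-6 + \left(-1\right)^{2} \left(8 - -5\right)^{2}\right) \left(-9\right) = \left(-6 + 1 \left(8 + 5\right)^{2}\right) \left(-9\right) = \left(-6 + 1 \cdot 13^{2}\right) \left(-9\right) = \left(-6 + 1 \cdot 169\right) \left(-9\right) = \left(-6 + 169\right) \left(-9\right) = 163 \left(-9\right) = -1467$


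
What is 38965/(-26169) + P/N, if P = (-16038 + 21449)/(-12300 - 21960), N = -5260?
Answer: -2340549177847/1571950894800 ≈ -1.4889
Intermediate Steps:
P = -5411/34260 (P = 5411/(-34260) = 5411*(-1/34260) = -5411/34260 ≈ -0.15794)
38965/(-26169) + P/N = 38965/(-26169) - 5411/34260/(-5260) = 38965*(-1/26169) - 5411/34260*(-1/5260) = -38965/26169 + 5411/180207600 = -2340549177847/1571950894800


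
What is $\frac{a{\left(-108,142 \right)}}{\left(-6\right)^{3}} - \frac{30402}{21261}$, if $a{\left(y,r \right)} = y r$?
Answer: $\frac{493043}{7087} \approx 69.57$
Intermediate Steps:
$a{\left(y,r \right)} = r y$
$\frac{a{\left(-108,142 \right)}}{\left(-6\right)^{3}} - \frac{30402}{21261} = \frac{142 \left(-108\right)}{\left(-6\right)^{3}} - \frac{30402}{21261} = - \frac{15336}{-216} - \frac{10134}{7087} = \left(-15336\right) \left(- \frac{1}{216}\right) - \frac{10134}{7087} = 71 - \frac{10134}{7087} = \frac{493043}{7087}$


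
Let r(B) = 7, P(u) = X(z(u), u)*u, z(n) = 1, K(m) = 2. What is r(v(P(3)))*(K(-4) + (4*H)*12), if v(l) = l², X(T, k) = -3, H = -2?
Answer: -658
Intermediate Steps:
P(u) = -3*u
r(v(P(3)))*(K(-4) + (4*H)*12) = 7*(2 + (4*(-2))*12) = 7*(2 - 8*12) = 7*(2 - 96) = 7*(-94) = -658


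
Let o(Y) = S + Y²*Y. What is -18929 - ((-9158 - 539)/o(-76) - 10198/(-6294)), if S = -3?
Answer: -26152056066557/1381466913 ≈ -18931.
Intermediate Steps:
o(Y) = -3 + Y³ (o(Y) = -3 + Y²*Y = -3 + Y³)
-18929 - ((-9158 - 539)/o(-76) - 10198/(-6294)) = -18929 - ((-9158 - 539)/(-3 + (-76)³) - 10198/(-6294)) = -18929 - (-9697/(-3 - 438976) - 10198*(-1/6294)) = -18929 - (-9697/(-438979) + 5099/3147) = -18929 - (-9697*(-1/438979) + 5099/3147) = -18929 - (9697/438979 + 5099/3147) = -18929 - 1*2268870380/1381466913 = -18929 - 2268870380/1381466913 = -26152056066557/1381466913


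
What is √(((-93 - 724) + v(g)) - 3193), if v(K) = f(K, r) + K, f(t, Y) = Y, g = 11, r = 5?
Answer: I*√3994 ≈ 63.198*I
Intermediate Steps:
v(K) = 5 + K
√(((-93 - 724) + v(g)) - 3193) = √(((-93 - 724) + (5 + 11)) - 3193) = √((-817 + 16) - 3193) = √(-801 - 3193) = √(-3994) = I*√3994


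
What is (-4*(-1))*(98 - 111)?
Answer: -52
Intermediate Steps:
(-4*(-1))*(98 - 111) = 4*(-13) = -52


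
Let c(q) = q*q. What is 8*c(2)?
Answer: 32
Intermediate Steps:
c(q) = q**2
8*c(2) = 8*2**2 = 8*4 = 32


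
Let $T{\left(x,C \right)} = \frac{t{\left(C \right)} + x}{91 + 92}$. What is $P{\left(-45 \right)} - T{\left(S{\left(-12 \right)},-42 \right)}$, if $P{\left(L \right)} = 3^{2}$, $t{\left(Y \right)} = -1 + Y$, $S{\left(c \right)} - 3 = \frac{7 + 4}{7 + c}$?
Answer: $\frac{8446}{915} \approx 9.2306$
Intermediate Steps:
$S{\left(c \right)} = 3 + \frac{11}{7 + c}$ ($S{\left(c \right)} = 3 + \frac{7 + 4}{7 + c} = 3 + \frac{11}{7 + c}$)
$T{\left(x,C \right)} = - \frac{1}{183} + \frac{C}{183} + \frac{x}{183}$ ($T{\left(x,C \right)} = \frac{\left(-1 + C\right) + x}{91 + 92} = \frac{-1 + C + x}{183} = \left(-1 + C + x\right) \frac{1}{183} = - \frac{1}{183} + \frac{C}{183} + \frac{x}{183}$)
$P{\left(L \right)} = 9$
$P{\left(-45 \right)} - T{\left(S{\left(-12 \right)},-42 \right)} = 9 - \left(- \frac{1}{183} + \frac{1}{183} \left(-42\right) + \frac{\frac{1}{7 - 12} \left(32 + 3 \left(-12\right)\right)}{183}\right) = 9 - \left(- \frac{1}{183} - \frac{14}{61} + \frac{\frac{1}{-5} \left(32 - 36\right)}{183}\right) = 9 - \left(- \frac{1}{183} - \frac{14}{61} + \frac{\left(- \frac{1}{5}\right) \left(-4\right)}{183}\right) = 9 - \left(- \frac{1}{183} - \frac{14}{61} + \frac{1}{183} \cdot \frac{4}{5}\right) = 9 - \left(- \frac{1}{183} - \frac{14}{61} + \frac{4}{915}\right) = 9 - - \frac{211}{915} = 9 + \frac{211}{915} = \frac{8446}{915}$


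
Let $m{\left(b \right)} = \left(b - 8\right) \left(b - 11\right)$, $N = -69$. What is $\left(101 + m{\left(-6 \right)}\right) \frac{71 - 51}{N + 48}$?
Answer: $- \frac{2260}{7} \approx -322.86$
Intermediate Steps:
$m{\left(b \right)} = \left(-11 + b\right) \left(-8 + b\right)$ ($m{\left(b \right)} = \left(-8 + b\right) \left(-11 + b\right) = \left(-11 + b\right) \left(-8 + b\right)$)
$\left(101 + m{\left(-6 \right)}\right) \frac{71 - 51}{N + 48} = \left(101 + \left(88 + \left(-6\right)^{2} - -114\right)\right) \frac{71 - 51}{-69 + 48} = \left(101 + \left(88 + 36 + 114\right)\right) \frac{20}{-21} = \left(101 + 238\right) 20 \left(- \frac{1}{21}\right) = 339 \left(- \frac{20}{21}\right) = - \frac{2260}{7}$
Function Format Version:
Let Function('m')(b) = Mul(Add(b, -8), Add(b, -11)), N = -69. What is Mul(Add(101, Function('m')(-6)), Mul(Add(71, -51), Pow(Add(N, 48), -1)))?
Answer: Rational(-2260, 7) ≈ -322.86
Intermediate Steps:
Function('m')(b) = Mul(Add(-11, b), Add(-8, b)) (Function('m')(b) = Mul(Add(-8, b), Add(-11, b)) = Mul(Add(-11, b), Add(-8, b)))
Mul(Add(101, Function('m')(-6)), Mul(Add(71, -51), Pow(Add(N, 48), -1))) = Mul(Add(101, Add(88, Pow(-6, 2), Mul(-19, -6))), Mul(Add(71, -51), Pow(Add(-69, 48), -1))) = Mul(Add(101, Add(88, 36, 114)), Mul(20, Pow(-21, -1))) = Mul(Add(101, 238), Mul(20, Rational(-1, 21))) = Mul(339, Rational(-20, 21)) = Rational(-2260, 7)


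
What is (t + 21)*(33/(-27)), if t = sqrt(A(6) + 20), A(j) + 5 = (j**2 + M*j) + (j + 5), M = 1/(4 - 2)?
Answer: -77/3 - 11*sqrt(65)/9 ≈ -35.521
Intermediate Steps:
M = 1/2 ≈ 0.50000
A(j) = j**2 + 3*j/2 (A(j) = -5 + ((j**2 + j/2) + (j + 5)) = -5 + ((j**2 + j/2) + (5 + j)) = -5 + (5 + j**2 + 3*j/2) = j**2 + 3*j/2)
t = sqrt(65) (t = sqrt((1/2)*6*(3 + 2*6) + 20) = sqrt((1/2)*6*(3 + 12) + 20) = sqrt((1/2)*6*15 + 20) = sqrt(45 + 20) = sqrt(65) ≈ 8.0623)
(t + 21)*(33/(-27)) = (sqrt(65) + 21)*(33/(-27)) = (21 + sqrt(65))*(33*(-1/27)) = (21 + sqrt(65))*(-11/9) = -77/3 - 11*sqrt(65)/9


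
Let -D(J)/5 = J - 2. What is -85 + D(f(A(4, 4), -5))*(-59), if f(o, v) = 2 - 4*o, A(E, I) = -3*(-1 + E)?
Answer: 10535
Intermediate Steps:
A(E, I) = 3 - 3*E
D(J) = 10 - 5*J (D(J) = -5*(J - 2) = -5*(-2 + J) = 10 - 5*J)
-85 + D(f(A(4, 4), -5))*(-59) = -85 + (10 - 5*(2 - 4*(3 - 3*4)))*(-59) = -85 + (10 - 5*(2 - 4*(3 - 12)))*(-59) = -85 + (10 - 5*(2 - 4*(-9)))*(-59) = -85 + (10 - 5*(2 + 36))*(-59) = -85 + (10 - 5*38)*(-59) = -85 + (10 - 190)*(-59) = -85 - 180*(-59) = -85 + 10620 = 10535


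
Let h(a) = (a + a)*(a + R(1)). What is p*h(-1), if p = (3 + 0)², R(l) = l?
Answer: 0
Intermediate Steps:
h(a) = 2*a*(1 + a) (h(a) = (a + a)*(a + 1) = (2*a)*(1 + a) = 2*a*(1 + a))
p = 9 (p = 3² = 9)
p*h(-1) = 9*(2*(-1)*(1 - 1)) = 9*(2*(-1)*0) = 9*0 = 0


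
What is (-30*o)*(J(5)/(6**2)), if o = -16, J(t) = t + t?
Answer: 400/3 ≈ 133.33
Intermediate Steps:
J(t) = 2*t
(-30*o)*(J(5)/(6**2)) = (-30*(-16))*((2*5)/(6**2)) = 480*(10/36) = 480*(10*(1/36)) = 480*(5/18) = 400/3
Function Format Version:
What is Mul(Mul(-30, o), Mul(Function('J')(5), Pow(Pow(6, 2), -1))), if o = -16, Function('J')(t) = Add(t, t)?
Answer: Rational(400, 3) ≈ 133.33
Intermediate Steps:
Function('J')(t) = Mul(2, t)
Mul(Mul(-30, o), Mul(Function('J')(5), Pow(Pow(6, 2), -1))) = Mul(Mul(-30, -16), Mul(Mul(2, 5), Pow(Pow(6, 2), -1))) = Mul(480, Mul(10, Pow(36, -1))) = Mul(480, Mul(10, Rational(1, 36))) = Mul(480, Rational(5, 18)) = Rational(400, 3)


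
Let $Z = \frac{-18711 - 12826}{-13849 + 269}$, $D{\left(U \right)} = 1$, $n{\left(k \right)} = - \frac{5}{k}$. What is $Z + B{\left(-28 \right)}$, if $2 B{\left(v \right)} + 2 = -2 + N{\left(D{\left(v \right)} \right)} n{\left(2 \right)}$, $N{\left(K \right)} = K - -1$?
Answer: $- \frac{29573}{13580} \approx -2.1777$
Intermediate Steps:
$N{\left(K \right)} = 1 + K$ ($N{\left(K \right)} = K + 1 = 1 + K$)
$B{\left(v \right)} = - \frac{9}{2}$ ($B{\left(v \right)} = -1 + \frac{-2 + \left(1 + 1\right) \left(- \frac{5}{2}\right)}{2} = -1 + \frac{-2 + 2 \left(\left(-5\right) \frac{1}{2}\right)}{2} = -1 + \frac{-2 + 2 \left(- \frac{5}{2}\right)}{2} = -1 + \frac{-2 - 5}{2} = -1 + \frac{1}{2} \left(-7\right) = -1 - \frac{7}{2} = - \frac{9}{2}$)
$Z = \frac{31537}{13580}$ ($Z = - \frac{31537}{-13580} = \left(-31537\right) \left(- \frac{1}{13580}\right) = \frac{31537}{13580} \approx 2.3223$)
$Z + B{\left(-28 \right)} = \frac{31537}{13580} - \frac{9}{2} = - \frac{29573}{13580}$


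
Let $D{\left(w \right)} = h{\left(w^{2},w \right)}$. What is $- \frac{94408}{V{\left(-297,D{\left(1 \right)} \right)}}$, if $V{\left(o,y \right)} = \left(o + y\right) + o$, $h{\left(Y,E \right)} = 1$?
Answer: $\frac{94408}{593} \approx 159.2$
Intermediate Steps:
$D{\left(w \right)} = 1$
$V{\left(o,y \right)} = y + 2 o$
$- \frac{94408}{V{\left(-297,D{\left(1 \right)} \right)}} = - \frac{94408}{1 + 2 \left(-297\right)} = - \frac{94408}{1 - 594} = - \frac{94408}{-593} = \left(-94408\right) \left(- \frac{1}{593}\right) = \frac{94408}{593}$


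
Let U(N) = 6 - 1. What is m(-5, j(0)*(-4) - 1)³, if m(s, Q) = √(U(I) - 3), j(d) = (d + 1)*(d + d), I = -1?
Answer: 2*√2 ≈ 2.8284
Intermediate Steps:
U(N) = 5
j(d) = 2*d*(1 + d) (j(d) = (1 + d)*(2*d) = 2*d*(1 + d))
m(s, Q) = √2 (m(s, Q) = √(5 - 3) = √2)
m(-5, j(0)*(-4) - 1)³ = (√2)³ = 2*√2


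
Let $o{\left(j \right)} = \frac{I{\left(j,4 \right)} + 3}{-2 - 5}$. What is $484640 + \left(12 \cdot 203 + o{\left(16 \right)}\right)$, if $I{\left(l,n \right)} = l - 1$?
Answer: $\frac{3409514}{7} \approx 4.8707 \cdot 10^{5}$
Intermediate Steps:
$I{\left(l,n \right)} = -1 + l$
$o{\left(j \right)} = - \frac{2}{7} - \frac{j}{7}$ ($o{\left(j \right)} = \frac{\left(-1 + j\right) + 3}{-2 - 5} = \frac{2 + j}{-7} = \left(2 + j\right) \left(- \frac{1}{7}\right) = - \frac{2}{7} - \frac{j}{7}$)
$484640 + \left(12 \cdot 203 + o{\left(16 \right)}\right) = 484640 + \left(12 \cdot 203 - \frac{18}{7}\right) = 484640 + \left(2436 - \frac{18}{7}\right) = 484640 + \frac{17034}{7} = \frac{3409514}{7}$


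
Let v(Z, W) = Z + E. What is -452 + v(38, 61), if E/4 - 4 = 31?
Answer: -274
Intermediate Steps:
E = 140 (E = 16 + 4*31 = 16 + 124 = 140)
v(Z, W) = 140 + Z (v(Z, W) = Z + 140 = 140 + Z)
-452 + v(38, 61) = -452 + (140 + 38) = -452 + 178 = -274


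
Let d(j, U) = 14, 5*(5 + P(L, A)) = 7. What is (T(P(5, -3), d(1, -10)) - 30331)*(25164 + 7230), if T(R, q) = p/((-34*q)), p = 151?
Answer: -233847540279/238 ≈ -9.8255e+8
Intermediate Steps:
P(L, A) = -18/5 (P(L, A) = -5 + (1/5)*7 = -5 + 7/5 = -18/5)
T(R, q) = -151/(34*q) (T(R, q) = 151/((-34*q)) = 151*(-1/(34*q)) = -151/(34*q))
(T(P(5, -3), d(1, -10)) - 30331)*(25164 + 7230) = (-151/34/14 - 30331)*(25164 + 7230) = (-151/34*1/14 - 30331)*32394 = (-151/476 - 30331)*32394 = -14437707/476*32394 = -233847540279/238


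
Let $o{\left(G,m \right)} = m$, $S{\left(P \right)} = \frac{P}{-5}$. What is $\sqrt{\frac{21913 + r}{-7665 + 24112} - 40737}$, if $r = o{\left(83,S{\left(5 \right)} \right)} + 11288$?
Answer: $\frac{i \sqrt{11018967626833}}{16447} \approx 201.83 i$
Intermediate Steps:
$S{\left(P \right)} = - \frac{P}{5}$ ($S{\left(P \right)} = P \left(- \frac{1}{5}\right) = - \frac{P}{5}$)
$r = 11287$ ($r = \left(- \frac{1}{5}\right) 5 + 11288 = -1 + 11288 = 11287$)
$\sqrt{\frac{21913 + r}{-7665 + 24112} - 40737} = \sqrt{\frac{21913 + 11287}{-7665 + 24112} - 40737} = \sqrt{\frac{33200}{16447} - 40737} = \sqrt{- \frac{669968239}{16447}} = \frac{i \sqrt{11018967626833}}{16447}$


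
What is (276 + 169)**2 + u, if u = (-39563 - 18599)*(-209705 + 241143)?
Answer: -1828298931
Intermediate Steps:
u = -1828496956 (u = -58162*31438 = -1828496956)
(276 + 169)**2 + u = (276 + 169)**2 - 1828496956 = 445**2 - 1828496956 = 198025 - 1828496956 = -1828298931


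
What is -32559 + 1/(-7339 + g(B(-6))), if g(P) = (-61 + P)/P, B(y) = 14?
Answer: -3346837301/102793 ≈ -32559.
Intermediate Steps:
g(P) = (-61 + P)/P
-32559 + 1/(-7339 + g(B(-6))) = -32559 + 1/(-7339 + (-61 + 14)/14) = -32559 + 1/(-7339 + (1/14)*(-47)) = -32559 + 1/(-7339 - 47/14) = -32559 + 1/(-102793/14) = -32559 - 14/102793 = -3346837301/102793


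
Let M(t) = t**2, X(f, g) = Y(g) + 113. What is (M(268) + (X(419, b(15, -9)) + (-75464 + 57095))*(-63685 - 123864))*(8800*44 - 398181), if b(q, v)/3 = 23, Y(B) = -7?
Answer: -37612991015991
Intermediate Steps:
b(q, v) = 69 (b(q, v) = 3*23 = 69)
X(f, g) = 106 (X(f, g) = -7 + 113 = 106)
(M(268) + (X(419, b(15, -9)) + (-75464 + 57095))*(-63685 - 123864))*(8800*44 - 398181) = (268**2 + (106 + (-75464 + 57095))*(-63685 - 123864))*(8800*44 - 398181) = (71824 + (106 - 18369)*(-187549))*(387200 - 398181) = (71824 - 18263*(-187549))*(-10981) = (71824 + 3425207387)*(-10981) = 3425279211*(-10981) = -37612991015991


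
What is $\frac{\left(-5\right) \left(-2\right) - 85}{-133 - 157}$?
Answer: $\frac{15}{58} \approx 0.25862$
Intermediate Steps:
$\frac{\left(-5\right) \left(-2\right) - 85}{-133 - 157} = \frac{10 - 85}{-290} = \left(-75\right) \left(- \frac{1}{290}\right) = \frac{15}{58}$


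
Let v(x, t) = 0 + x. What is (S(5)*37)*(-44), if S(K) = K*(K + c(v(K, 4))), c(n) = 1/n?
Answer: -42328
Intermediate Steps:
v(x, t) = x
S(K) = K*(K + 1/K)
(S(5)*37)*(-44) = ((1 + 5²)*37)*(-44) = ((1 + 25)*37)*(-44) = (26*37)*(-44) = 962*(-44) = -42328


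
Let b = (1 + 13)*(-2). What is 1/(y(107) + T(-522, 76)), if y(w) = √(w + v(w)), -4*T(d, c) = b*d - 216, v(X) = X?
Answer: -1800/6479893 - √214/12959786 ≈ -0.00027891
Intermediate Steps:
b = -28 (b = 14*(-2) = -28)
T(d, c) = 54 + 7*d (T(d, c) = -(-28*d - 216)/4 = -(-216 - 28*d)/4 = 54 + 7*d)
y(w) = √2*√w (y(w) = √(w + w) = √(2*w) = √2*√w)
1/(y(107) + T(-522, 76)) = 1/(√2*√107 + (54 + 7*(-522))) = 1/(√214 + (54 - 3654)) = 1/(√214 - 3600) = 1/(-3600 + √214)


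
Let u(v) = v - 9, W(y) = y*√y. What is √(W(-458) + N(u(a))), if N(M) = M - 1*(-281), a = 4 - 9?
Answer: √(267 - 458*I*√458) ≈ 70.966 - 69.059*I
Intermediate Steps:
W(y) = y^(3/2)
a = -5
u(v) = -9 + v
N(M) = 281 + M (N(M) = M + 281 = 281 + M)
√(W(-458) + N(u(a))) = √((-458)^(3/2) + (281 + (-9 - 5))) = √(-458*I*√458 + (281 - 14)) = √(-458*I*√458 + 267) = √(267 - 458*I*√458)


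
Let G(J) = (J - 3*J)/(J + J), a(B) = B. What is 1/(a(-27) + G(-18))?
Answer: -1/28 ≈ -0.035714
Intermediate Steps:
G(J) = -1 (G(J) = (-2*J)/((2*J)) = (-2*J)*(1/(2*J)) = -1)
1/(a(-27) + G(-18)) = 1/(-27 - 1) = 1/(-28) = -1/28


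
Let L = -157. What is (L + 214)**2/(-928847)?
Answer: -3249/928847 ≈ -0.0034979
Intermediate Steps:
(L + 214)**2/(-928847) = (-157 + 214)**2/(-928847) = 57**2*(-1/928847) = 3249*(-1/928847) = -3249/928847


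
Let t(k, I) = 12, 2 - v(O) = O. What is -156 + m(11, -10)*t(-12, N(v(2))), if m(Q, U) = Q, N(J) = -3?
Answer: -24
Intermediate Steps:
v(O) = 2 - O
-156 + m(11, -10)*t(-12, N(v(2))) = -156 + 11*12 = -156 + 132 = -24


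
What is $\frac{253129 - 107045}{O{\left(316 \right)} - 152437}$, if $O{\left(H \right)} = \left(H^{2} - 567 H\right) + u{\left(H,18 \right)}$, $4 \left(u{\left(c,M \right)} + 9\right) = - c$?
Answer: $- \frac{146084}{231841} \approx -0.6301$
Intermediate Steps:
$u{\left(c,M \right)} = -9 - \frac{c}{4}$ ($u{\left(c,M \right)} = -9 + \frac{\left(-1\right) c}{4} = -9 - \frac{c}{4}$)
$O{\left(H \right)} = -9 + H^{2} - \frac{2269 H}{4}$ ($O{\left(H \right)} = \left(H^{2} - 567 H\right) - \left(9 + \frac{H}{4}\right) = -9 + H^{2} - \frac{2269 H}{4}$)
$\frac{253129 - 107045}{O{\left(316 \right)} - 152437} = \frac{253129 - 107045}{\left(-9 + 316^{2} - 179251\right) - 152437} = \frac{146084}{\left(-9 + 99856 - 179251\right) - 152437} = \frac{146084}{-79404 - 152437} = \frac{146084}{-231841} = 146084 \left(- \frac{1}{231841}\right) = - \frac{146084}{231841}$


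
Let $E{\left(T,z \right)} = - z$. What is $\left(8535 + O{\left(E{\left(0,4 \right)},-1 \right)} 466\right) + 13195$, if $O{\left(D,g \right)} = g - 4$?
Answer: $19400$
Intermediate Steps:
$O{\left(D,g \right)} = -4 + g$ ($O{\left(D,g \right)} = g - 4 = -4 + g$)
$\left(8535 + O{\left(E{\left(0,4 \right)},-1 \right)} 466\right) + 13195 = \left(8535 + \left(-4 - 1\right) 466\right) + 13195 = \left(8535 - 2330\right) + 13195 = 6205 + 13195 = 19400$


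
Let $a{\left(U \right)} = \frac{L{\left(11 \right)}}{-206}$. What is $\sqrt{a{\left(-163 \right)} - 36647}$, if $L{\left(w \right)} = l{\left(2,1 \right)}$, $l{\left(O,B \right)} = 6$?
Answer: $\frac{2 i \sqrt{97197083}}{103} \approx 191.43 i$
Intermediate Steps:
$L{\left(w \right)} = 6$
$a{\left(U \right)} = - \frac{3}{103}$ ($a{\left(U \right)} = \frac{6}{-206} = 6 \left(- \frac{1}{206}\right) = - \frac{3}{103}$)
$\sqrt{a{\left(-163 \right)} - 36647} = \sqrt{- \frac{3}{103} - 36647} = \sqrt{- \frac{3774644}{103}} = \frac{2 i \sqrt{97197083}}{103}$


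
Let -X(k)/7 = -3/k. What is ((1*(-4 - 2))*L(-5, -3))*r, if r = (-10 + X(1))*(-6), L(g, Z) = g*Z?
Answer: 5940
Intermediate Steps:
X(k) = 21/k (X(k) = -(-21)/k = 21/k)
L(g, Z) = Z*g
r = -66 (r = (-10 + 21/1)*(-6) = (-10 + 21*1)*(-6) = (-10 + 21)*(-6) = 11*(-6) = -66)
((1*(-4 - 2))*L(-5, -3))*r = ((1*(-4 - 2))*(-3*(-5)))*(-66) = ((1*(-6))*15)*(-66) = -6*15*(-66) = -90*(-66) = 5940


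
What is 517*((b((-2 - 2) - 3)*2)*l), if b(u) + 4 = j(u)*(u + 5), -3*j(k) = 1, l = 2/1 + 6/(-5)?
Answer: -8272/3 ≈ -2757.3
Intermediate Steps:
l = 4/5 (l = 2*1 + 6*(-1/5) = 2 - 6/5 = 4/5 ≈ 0.80000)
j(k) = -1/3 (j(k) = -1/3*1 = -1/3)
b(u) = -17/3 - u/3 (b(u) = -4 - (u + 5)/3 = -4 - (5 + u)/3 = -4 + (-5/3 - u/3) = -17/3 - u/3)
517*((b((-2 - 2) - 3)*2)*l) = 517*(((-17/3 - ((-2 - 2) - 3)/3)*2)*(4/5)) = 517*(((-17/3 - (-4 - 3)/3)*2)*(4/5)) = 517*(((-17/3 - 1/3*(-7))*2)*(4/5)) = 517*(((-17/3 + 7/3)*2)*(4/5)) = 517*(-10/3*2*(4/5)) = 517*(-20/3*4/5) = 517*(-16/3) = -8272/3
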